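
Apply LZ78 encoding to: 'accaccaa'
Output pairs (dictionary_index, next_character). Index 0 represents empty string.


LZ78 encoding steps:
Dictionary: {0: ''}
Step 1: w='' (idx 0), next='a' -> output (0, 'a'), add 'a' as idx 1
Step 2: w='' (idx 0), next='c' -> output (0, 'c'), add 'c' as idx 2
Step 3: w='c' (idx 2), next='a' -> output (2, 'a'), add 'ca' as idx 3
Step 4: w='c' (idx 2), next='c' -> output (2, 'c'), add 'cc' as idx 4
Step 5: w='a' (idx 1), next='a' -> output (1, 'a'), add 'aa' as idx 5


Encoded: [(0, 'a'), (0, 'c'), (2, 'a'), (2, 'c'), (1, 'a')]


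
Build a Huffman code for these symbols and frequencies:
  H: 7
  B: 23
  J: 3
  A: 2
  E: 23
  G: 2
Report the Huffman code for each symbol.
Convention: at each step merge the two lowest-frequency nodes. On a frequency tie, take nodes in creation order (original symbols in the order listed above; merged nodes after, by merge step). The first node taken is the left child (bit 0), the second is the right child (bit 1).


Huffman tree construction:
Step 1: Merge A(2) + G(2) = 4
Step 2: Merge J(3) + (A+G)(4) = 7
Step 3: Merge H(7) + (J+(A+G))(7) = 14
Step 4: Merge (H+(J+(A+G)))(14) + B(23) = 37
Step 5: Merge E(23) + ((H+(J+(A+G)))+B)(37) = 60
Read each symbol's code off the tree from the root (left child = 0, right child = 1).

Codes:
  H: 100 (length 3)
  B: 11 (length 2)
  J: 1010 (length 4)
  A: 10110 (length 5)
  E: 0 (length 1)
  G: 10111 (length 5)
Average code length: 122/60 = 2.0333 bits/symbol


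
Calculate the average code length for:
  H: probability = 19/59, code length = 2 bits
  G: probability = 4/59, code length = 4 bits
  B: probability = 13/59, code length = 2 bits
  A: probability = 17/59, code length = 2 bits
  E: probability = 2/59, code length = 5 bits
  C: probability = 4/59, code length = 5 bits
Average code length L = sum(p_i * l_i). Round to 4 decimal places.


Weighted contributions p_i * l_i:
  H: (19/59) * 2 = 38/59
  G: (4/59) * 4 = 16/59
  B: (13/59) * 2 = 26/59
  A: (17/59) * 2 = 34/59
  E: (2/59) * 5 = 10/59
  C: (4/59) * 5 = 20/59
Sum = (38 + 16 + 26 + 34 + 10 + 20)/59 = 144/59

L = 144/59 = 2.4407 bits/symbol


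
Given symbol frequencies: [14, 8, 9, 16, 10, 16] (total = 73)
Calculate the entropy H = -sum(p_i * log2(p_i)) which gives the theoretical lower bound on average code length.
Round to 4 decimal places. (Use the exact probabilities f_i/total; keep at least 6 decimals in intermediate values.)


Per-symbol terms -p_i * log2(p_i) with p_i = f_i/73:
  p = 14/73 = 0.191781: log2(p) = -2.382470, -p*log2(p) = 0.456912
  p = 8/73 = 0.109589: log2(p) = -3.189825, -p*log2(p) = 0.349570
  p = 9/73 = 0.123288: log2(p) = -3.019900, -p*log2(p) = 0.372316
  p = 16/73 = 0.219178: log2(p) = -2.189825, -p*log2(p) = 0.479962
  p = 10/73 = 0.136986: log2(p) = -2.867896, -p*log2(p) = 0.392863
  p = 16/73 = 0.219178: log2(p) = -2.189825, -p*log2(p) = 0.479962
H = 0.456912 + 0.349570 + 0.372316 + 0.479962 + 0.392863 + 0.479962 = 2.531585

H = 2.5316 bits/symbol


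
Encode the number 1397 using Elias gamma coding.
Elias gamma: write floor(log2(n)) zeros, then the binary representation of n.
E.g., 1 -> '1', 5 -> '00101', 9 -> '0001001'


num_bits = floor(log2(1397)) + 1 = 11
leading_zeros = num_bits - 1 = 10
binary(1397) = 10101110101

Elias gamma(1397) = '0000000000' + '10101110101' = 000000000010101110101 (21 bits)


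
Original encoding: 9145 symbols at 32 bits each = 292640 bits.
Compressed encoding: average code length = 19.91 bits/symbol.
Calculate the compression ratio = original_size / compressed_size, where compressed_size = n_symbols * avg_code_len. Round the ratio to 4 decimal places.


original_size = n_symbols * orig_bits = 9145 * 32 = 292640 bits
compressed_size = n_symbols * avg_code_len = 9145 * 19.91 = 182076.95 bits
ratio = original_size / compressed_size = 292640 / 182076.95 = 1.6072

Compression ratio = 1.6072


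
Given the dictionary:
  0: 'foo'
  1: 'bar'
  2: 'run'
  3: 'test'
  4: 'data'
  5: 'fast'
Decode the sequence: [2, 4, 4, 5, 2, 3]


Look up each index in the dictionary:
  2 -> 'run'
  4 -> 'data'
  4 -> 'data'
  5 -> 'fast'
  2 -> 'run'
  3 -> 'test'

Decoded: "run data data fast run test"


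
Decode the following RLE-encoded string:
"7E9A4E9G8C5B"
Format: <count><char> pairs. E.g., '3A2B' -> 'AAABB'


Expanding each <count><char> pair:
  7E -> 'EEEEEEE'
  9A -> 'AAAAAAAAA'
  4E -> 'EEEE'
  9G -> 'GGGGGGGGG'
  8C -> 'CCCCCCCC'
  5B -> 'BBBBB'

Decoded = EEEEEEEAAAAAAAAAEEEEGGGGGGGGGCCCCCCCCBBBBB


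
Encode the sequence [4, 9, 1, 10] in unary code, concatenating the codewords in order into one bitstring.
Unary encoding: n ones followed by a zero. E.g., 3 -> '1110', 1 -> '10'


Encode each number as n ones followed by a terminating 0:
  4 -> 11110 (5 bits)
  9 -> 1111111110 (10 bits)
  1 -> 10 (2 bits)
  10 -> 11111111110 (11 bits)
Total length = 5 + 10 + 2 + 11 = 28 bits.

Unary([4, 9, 1, 10]) = 1111011111111101011111111110 (28 bits)


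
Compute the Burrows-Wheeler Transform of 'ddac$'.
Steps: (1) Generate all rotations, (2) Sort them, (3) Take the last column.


Rotations (sorted):
  0: $ddac -> last char: c
  1: ac$dd -> last char: d
  2: c$dda -> last char: a
  3: dac$d -> last char: d
  4: ddac$ -> last char: $


BWT = cdad$


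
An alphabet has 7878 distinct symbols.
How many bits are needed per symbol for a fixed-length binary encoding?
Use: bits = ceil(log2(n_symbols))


log2(7878) = 12.9436
Bracket: 2^12 = 4096 < 7878 <= 2^13 = 8192
So ceil(log2(7878)) = 13

bits = ceil(log2(7878)) = ceil(12.9436) = 13 bits


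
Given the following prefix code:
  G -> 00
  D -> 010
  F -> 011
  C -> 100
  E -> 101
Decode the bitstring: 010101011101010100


Decoding step by step:
Bits 010 -> D
Bits 101 -> E
Bits 011 -> F
Bits 101 -> E
Bits 010 -> D
Bits 100 -> C


Decoded message: DEFEDC


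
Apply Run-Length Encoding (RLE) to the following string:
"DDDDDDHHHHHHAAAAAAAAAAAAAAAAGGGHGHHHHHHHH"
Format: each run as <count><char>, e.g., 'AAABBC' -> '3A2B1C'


Scanning runs left to right:
  i=0: run of 'D' x 6 -> '6D'
  i=6: run of 'H' x 6 -> '6H'
  i=12: run of 'A' x 16 -> '16A'
  i=28: run of 'G' x 3 -> '3G'
  i=31: run of 'H' x 1 -> '1H'
  i=32: run of 'G' x 1 -> '1G'
  i=33: run of 'H' x 8 -> '8H'

RLE = 6D6H16A3G1H1G8H


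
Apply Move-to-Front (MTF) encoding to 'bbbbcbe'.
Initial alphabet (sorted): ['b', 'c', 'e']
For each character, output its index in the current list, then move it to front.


MTF encoding:
'b': index 0 in ['b', 'c', 'e'] -> ['b', 'c', 'e']
'b': index 0 in ['b', 'c', 'e'] -> ['b', 'c', 'e']
'b': index 0 in ['b', 'c', 'e'] -> ['b', 'c', 'e']
'b': index 0 in ['b', 'c', 'e'] -> ['b', 'c', 'e']
'c': index 1 in ['b', 'c', 'e'] -> ['c', 'b', 'e']
'b': index 1 in ['c', 'b', 'e'] -> ['b', 'c', 'e']
'e': index 2 in ['b', 'c', 'e'] -> ['e', 'b', 'c']


Output: [0, 0, 0, 0, 1, 1, 2]


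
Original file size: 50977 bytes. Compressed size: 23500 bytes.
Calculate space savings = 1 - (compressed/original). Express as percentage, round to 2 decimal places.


ratio = compressed/original = 23500/50977 = 0.460992
savings = 1 - ratio = 1 - 0.460992 = 0.539008
as a percentage: 0.539008 * 100 = 53.9%

Space savings = 1 - 23500/50977 = 53.9%


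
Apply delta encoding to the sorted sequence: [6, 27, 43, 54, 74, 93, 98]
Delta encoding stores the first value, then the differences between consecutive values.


First value: 6
Deltas:
  27 - 6 = 21
  43 - 27 = 16
  54 - 43 = 11
  74 - 54 = 20
  93 - 74 = 19
  98 - 93 = 5


Delta encoded: [6, 21, 16, 11, 20, 19, 5]


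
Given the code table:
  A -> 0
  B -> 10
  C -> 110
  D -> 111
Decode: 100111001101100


Decoding:
10 -> B
0 -> A
111 -> D
0 -> A
0 -> A
110 -> C
110 -> C
0 -> A


Result: BADAACCA


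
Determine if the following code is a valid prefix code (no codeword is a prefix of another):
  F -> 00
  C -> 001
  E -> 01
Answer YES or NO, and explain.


Checking each pair (does one codeword prefix another?):
  F='00' vs C='001': prefix -- VIOLATION

NO -- this is NOT a valid prefix code. F (00) is a prefix of C (001).


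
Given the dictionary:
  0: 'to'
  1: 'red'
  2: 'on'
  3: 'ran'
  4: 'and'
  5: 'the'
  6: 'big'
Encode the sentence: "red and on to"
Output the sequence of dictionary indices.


Look up each word in the dictionary:
  'red' -> 1
  'and' -> 4
  'on' -> 2
  'to' -> 0

Encoded: [1, 4, 2, 0]


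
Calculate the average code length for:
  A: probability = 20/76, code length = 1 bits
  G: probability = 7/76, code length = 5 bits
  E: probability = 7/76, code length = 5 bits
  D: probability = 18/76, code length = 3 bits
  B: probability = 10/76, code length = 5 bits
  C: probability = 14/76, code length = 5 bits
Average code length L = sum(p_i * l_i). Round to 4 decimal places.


Weighted contributions p_i * l_i:
  A: (20/76) * 1 = 20/76
  G: (7/76) * 5 = 35/76
  E: (7/76) * 5 = 35/76
  D: (18/76) * 3 = 54/76
  B: (10/76) * 5 = 50/76
  C: (14/76) * 5 = 70/76
Sum = (20 + 35 + 35 + 54 + 50 + 70)/76 = 264/76

L = 264/76 = 3.4737 bits/symbol


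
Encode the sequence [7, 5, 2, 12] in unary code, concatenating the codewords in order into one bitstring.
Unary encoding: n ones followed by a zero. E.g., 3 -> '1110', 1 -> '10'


Encode each number as n ones followed by a terminating 0:
  7 -> 11111110 (8 bits)
  5 -> 111110 (6 bits)
  2 -> 110 (3 bits)
  12 -> 1111111111110 (13 bits)
Total length = 8 + 6 + 3 + 13 = 30 bits.

Unary([7, 5, 2, 12]) = 111111101111101101111111111110 (30 bits)


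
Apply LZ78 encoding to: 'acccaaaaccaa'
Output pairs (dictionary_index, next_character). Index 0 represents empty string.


LZ78 encoding steps:
Dictionary: {0: ''}
Step 1: w='' (idx 0), next='a' -> output (0, 'a'), add 'a' as idx 1
Step 2: w='' (idx 0), next='c' -> output (0, 'c'), add 'c' as idx 2
Step 3: w='c' (idx 2), next='c' -> output (2, 'c'), add 'cc' as idx 3
Step 4: w='a' (idx 1), next='a' -> output (1, 'a'), add 'aa' as idx 4
Step 5: w='aa' (idx 4), next='c' -> output (4, 'c'), add 'aac' as idx 5
Step 6: w='c' (idx 2), next='a' -> output (2, 'a'), add 'ca' as idx 6
Step 7: w='a' (idx 1), end of input -> output (1, '')


Encoded: [(0, 'a'), (0, 'c'), (2, 'c'), (1, 'a'), (4, 'c'), (2, 'a'), (1, '')]


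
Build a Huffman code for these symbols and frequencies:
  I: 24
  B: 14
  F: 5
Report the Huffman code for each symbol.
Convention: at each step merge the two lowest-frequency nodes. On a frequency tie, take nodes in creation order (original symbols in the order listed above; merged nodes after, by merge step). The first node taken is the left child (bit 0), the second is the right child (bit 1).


Huffman tree construction:
Step 1: Merge F(5) + B(14) = 19
Step 2: Merge (F+B)(19) + I(24) = 43
Read each symbol's code off the tree from the root (left child = 0, right child = 1).

Codes:
  I: 1 (length 1)
  B: 01 (length 2)
  F: 00 (length 2)
Average code length: 62/43 = 1.4419 bits/symbol


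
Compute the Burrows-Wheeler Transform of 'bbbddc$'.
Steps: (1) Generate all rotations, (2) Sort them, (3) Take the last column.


Rotations (sorted):
  0: $bbbddc -> last char: c
  1: bbbddc$ -> last char: $
  2: bbddc$b -> last char: b
  3: bddc$bb -> last char: b
  4: c$bbbdd -> last char: d
  5: dc$bbbd -> last char: d
  6: ddc$bbb -> last char: b


BWT = c$bbddb


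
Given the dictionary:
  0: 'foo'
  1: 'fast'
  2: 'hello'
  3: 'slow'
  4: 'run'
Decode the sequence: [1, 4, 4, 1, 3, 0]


Look up each index in the dictionary:
  1 -> 'fast'
  4 -> 'run'
  4 -> 'run'
  1 -> 'fast'
  3 -> 'slow'
  0 -> 'foo'

Decoded: "fast run run fast slow foo"


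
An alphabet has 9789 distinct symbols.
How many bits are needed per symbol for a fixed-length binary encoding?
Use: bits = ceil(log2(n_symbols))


log2(9789) = 13.2569
Bracket: 2^13 = 8192 < 9789 <= 2^14 = 16384
So ceil(log2(9789)) = 14

bits = ceil(log2(9789)) = ceil(13.2569) = 14 bits


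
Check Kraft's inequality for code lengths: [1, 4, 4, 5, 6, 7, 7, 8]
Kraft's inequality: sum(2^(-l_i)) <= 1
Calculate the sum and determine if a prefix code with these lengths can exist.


Sum = 2^(-1) + 2^(-4) + 2^(-4) + 2^(-5) + 2^(-6) + 2^(-7) + 2^(-7) + 2^(-8)
    = 0.5 + 0.0625 + 0.0625 + 0.03125 + 0.015625 + 0.0078125 + 0.0078125 + 0.00390625
    = 177/256 = 0.69140625
Since 0.69140625 <= 1, Kraft's inequality IS satisfied.
A prefix code with these lengths CAN exist.

Kraft sum = 0.69140625. Satisfied.


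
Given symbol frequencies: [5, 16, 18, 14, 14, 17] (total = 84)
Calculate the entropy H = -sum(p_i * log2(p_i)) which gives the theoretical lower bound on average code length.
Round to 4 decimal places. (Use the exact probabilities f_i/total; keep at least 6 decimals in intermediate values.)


Per-symbol terms -p_i * log2(p_i) with p_i = f_i/84:
  p = 5/84 = 0.059524: log2(p) = -4.070389, -p*log2(p) = 0.242285
  p = 16/84 = 0.190476: log2(p) = -2.392317, -p*log2(p) = 0.455680
  p = 18/84 = 0.214286: log2(p) = -2.222392, -p*log2(p) = 0.476227
  p = 14/84 = 0.166667: log2(p) = -2.584963, -p*log2(p) = 0.430827
  p = 14/84 = 0.166667: log2(p) = -2.584963, -p*log2(p) = 0.430827
  p = 17/84 = 0.202381: log2(p) = -2.304855, -p*log2(p) = 0.466459
H = 0.242285 + 0.455680 + 0.476227 + 0.430827 + 0.430827 + 0.466459 = 2.502305

H = 2.5023 bits/symbol


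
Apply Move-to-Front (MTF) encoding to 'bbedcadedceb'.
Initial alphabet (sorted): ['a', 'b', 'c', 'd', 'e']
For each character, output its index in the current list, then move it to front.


MTF encoding:
'b': index 1 in ['a', 'b', 'c', 'd', 'e'] -> ['b', 'a', 'c', 'd', 'e']
'b': index 0 in ['b', 'a', 'c', 'd', 'e'] -> ['b', 'a', 'c', 'd', 'e']
'e': index 4 in ['b', 'a', 'c', 'd', 'e'] -> ['e', 'b', 'a', 'c', 'd']
'd': index 4 in ['e', 'b', 'a', 'c', 'd'] -> ['d', 'e', 'b', 'a', 'c']
'c': index 4 in ['d', 'e', 'b', 'a', 'c'] -> ['c', 'd', 'e', 'b', 'a']
'a': index 4 in ['c', 'd', 'e', 'b', 'a'] -> ['a', 'c', 'd', 'e', 'b']
'd': index 2 in ['a', 'c', 'd', 'e', 'b'] -> ['d', 'a', 'c', 'e', 'b']
'e': index 3 in ['d', 'a', 'c', 'e', 'b'] -> ['e', 'd', 'a', 'c', 'b']
'd': index 1 in ['e', 'd', 'a', 'c', 'b'] -> ['d', 'e', 'a', 'c', 'b']
'c': index 3 in ['d', 'e', 'a', 'c', 'b'] -> ['c', 'd', 'e', 'a', 'b']
'e': index 2 in ['c', 'd', 'e', 'a', 'b'] -> ['e', 'c', 'd', 'a', 'b']
'b': index 4 in ['e', 'c', 'd', 'a', 'b'] -> ['b', 'e', 'c', 'd', 'a']


Output: [1, 0, 4, 4, 4, 4, 2, 3, 1, 3, 2, 4]


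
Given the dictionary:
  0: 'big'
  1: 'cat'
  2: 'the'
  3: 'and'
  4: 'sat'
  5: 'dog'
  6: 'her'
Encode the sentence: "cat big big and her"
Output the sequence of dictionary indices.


Look up each word in the dictionary:
  'cat' -> 1
  'big' -> 0
  'big' -> 0
  'and' -> 3
  'her' -> 6

Encoded: [1, 0, 0, 3, 6]


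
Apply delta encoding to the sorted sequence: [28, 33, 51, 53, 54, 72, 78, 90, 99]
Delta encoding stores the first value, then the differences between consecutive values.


First value: 28
Deltas:
  33 - 28 = 5
  51 - 33 = 18
  53 - 51 = 2
  54 - 53 = 1
  72 - 54 = 18
  78 - 72 = 6
  90 - 78 = 12
  99 - 90 = 9


Delta encoded: [28, 5, 18, 2, 1, 18, 6, 12, 9]


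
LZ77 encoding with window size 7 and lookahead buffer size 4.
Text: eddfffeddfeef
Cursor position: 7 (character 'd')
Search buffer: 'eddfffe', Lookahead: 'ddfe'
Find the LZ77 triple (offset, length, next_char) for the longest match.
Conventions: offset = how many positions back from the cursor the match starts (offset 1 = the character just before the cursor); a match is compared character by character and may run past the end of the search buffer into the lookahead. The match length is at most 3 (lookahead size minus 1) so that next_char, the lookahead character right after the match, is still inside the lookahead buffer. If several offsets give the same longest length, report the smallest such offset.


Try each offset into the search buffer:
  offset=1 (pos 6, char 'e'): match length 0
  offset=2 (pos 5, char 'f'): match length 0
  offset=3 (pos 4, char 'f'): match length 0
  offset=4 (pos 3, char 'f'): match length 0
  offset=5 (pos 2, char 'd'): match length 1
  offset=6 (pos 1, char 'd'): match length 3
  offset=7 (pos 0, char 'e'): match length 0
Longest match has length 3 at offset 6.
next_char = character at position 7 + 3 = 10 -> 'e'

Best match: offset=6, length=3 (matching 'ddf' starting at position 1)
LZ77 triple: (6, 3, 'e')


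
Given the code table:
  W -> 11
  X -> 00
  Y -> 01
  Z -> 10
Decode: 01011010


Decoding:
01 -> Y
01 -> Y
10 -> Z
10 -> Z


Result: YYZZ


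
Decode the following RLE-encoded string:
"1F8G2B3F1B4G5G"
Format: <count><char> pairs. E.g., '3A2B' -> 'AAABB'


Expanding each <count><char> pair:
  1F -> 'F'
  8G -> 'GGGGGGGG'
  2B -> 'BB'
  3F -> 'FFF'
  1B -> 'B'
  4G -> 'GGGG'
  5G -> 'GGGGG'

Decoded = FGGGGGGGGBBFFFBGGGGGGGGG


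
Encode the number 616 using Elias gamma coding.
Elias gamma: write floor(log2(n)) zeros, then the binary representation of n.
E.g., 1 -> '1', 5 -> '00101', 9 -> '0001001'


num_bits = floor(log2(616)) + 1 = 10
leading_zeros = num_bits - 1 = 9
binary(616) = 1001101000

Elias gamma(616) = '000000000' + '1001101000' = 0000000001001101000 (19 bits)


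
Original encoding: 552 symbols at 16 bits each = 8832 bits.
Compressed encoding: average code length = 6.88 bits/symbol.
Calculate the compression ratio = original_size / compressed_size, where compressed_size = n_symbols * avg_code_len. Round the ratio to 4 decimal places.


original_size = n_symbols * orig_bits = 552 * 16 = 8832 bits
compressed_size = n_symbols * avg_code_len = 552 * 6.88 = 3797.76 bits
ratio = original_size / compressed_size = 8832 / 3797.76 = 2.3256

Compression ratio = 2.3256


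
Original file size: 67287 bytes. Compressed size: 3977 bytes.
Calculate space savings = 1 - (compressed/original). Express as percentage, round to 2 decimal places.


ratio = compressed/original = 3977/67287 = 0.059105
savings = 1 - ratio = 1 - 0.059105 = 0.940895
as a percentage: 0.940895 * 100 = 94.09%

Space savings = 1 - 3977/67287 = 94.09%


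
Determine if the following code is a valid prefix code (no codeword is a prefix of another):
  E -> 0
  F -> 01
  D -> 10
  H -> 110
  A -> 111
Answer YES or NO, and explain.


Checking each pair (does one codeword prefix another?):
  E='0' vs F='01': prefix -- VIOLATION

NO -- this is NOT a valid prefix code. E (0) is a prefix of F (01).


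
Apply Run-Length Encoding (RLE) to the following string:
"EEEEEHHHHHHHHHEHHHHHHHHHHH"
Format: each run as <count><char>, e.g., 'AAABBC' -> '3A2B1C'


Scanning runs left to right:
  i=0: run of 'E' x 5 -> '5E'
  i=5: run of 'H' x 9 -> '9H'
  i=14: run of 'E' x 1 -> '1E'
  i=15: run of 'H' x 11 -> '11H'

RLE = 5E9H1E11H


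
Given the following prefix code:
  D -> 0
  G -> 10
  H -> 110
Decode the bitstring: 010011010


Decoding step by step:
Bits 0 -> D
Bits 10 -> G
Bits 0 -> D
Bits 110 -> H
Bits 10 -> G


Decoded message: DGDHG


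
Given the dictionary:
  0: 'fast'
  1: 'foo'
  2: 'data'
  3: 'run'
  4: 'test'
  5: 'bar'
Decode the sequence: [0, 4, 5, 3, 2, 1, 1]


Look up each index in the dictionary:
  0 -> 'fast'
  4 -> 'test'
  5 -> 'bar'
  3 -> 'run'
  2 -> 'data'
  1 -> 'foo'
  1 -> 'foo'

Decoded: "fast test bar run data foo foo"


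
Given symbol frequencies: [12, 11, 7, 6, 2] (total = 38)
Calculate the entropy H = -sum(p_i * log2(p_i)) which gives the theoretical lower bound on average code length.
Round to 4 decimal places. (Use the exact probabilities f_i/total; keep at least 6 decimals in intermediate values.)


Per-symbol terms -p_i * log2(p_i) with p_i = f_i/38:
  p = 12/38 = 0.315789: log2(p) = -1.662965, -p*log2(p) = 0.525147
  p = 11/38 = 0.289474: log2(p) = -1.788496, -p*log2(p) = 0.517722
  p = 7/38 = 0.184211: log2(p) = -2.440573, -p*log2(p) = 0.449579
  p = 6/38 = 0.157895: log2(p) = -2.662965, -p*log2(p) = 0.420468
  p = 2/38 = 0.052632: log2(p) = -4.247928, -p*log2(p) = 0.223575
H = 0.525147 + 0.517722 + 0.449579 + 0.420468 + 0.223575 = 2.136491

H = 2.1365 bits/symbol


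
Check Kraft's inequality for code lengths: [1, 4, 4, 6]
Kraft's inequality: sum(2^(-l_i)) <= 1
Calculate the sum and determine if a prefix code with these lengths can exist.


Sum = 2^(-1) + 2^(-4) + 2^(-4) + 2^(-6)
    = 0.5 + 0.0625 + 0.0625 + 0.015625
    = 41/64 = 0.640625
Since 0.640625 <= 1, Kraft's inequality IS satisfied.
A prefix code with these lengths CAN exist.

Kraft sum = 0.640625. Satisfied.


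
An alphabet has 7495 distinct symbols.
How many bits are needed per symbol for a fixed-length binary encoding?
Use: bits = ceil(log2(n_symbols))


log2(7495) = 12.8717
Bracket: 2^12 = 4096 < 7495 <= 2^13 = 8192
So ceil(log2(7495)) = 13

bits = ceil(log2(7495)) = ceil(12.8717) = 13 bits


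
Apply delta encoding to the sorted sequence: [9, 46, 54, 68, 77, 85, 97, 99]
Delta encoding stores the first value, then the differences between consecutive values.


First value: 9
Deltas:
  46 - 9 = 37
  54 - 46 = 8
  68 - 54 = 14
  77 - 68 = 9
  85 - 77 = 8
  97 - 85 = 12
  99 - 97 = 2


Delta encoded: [9, 37, 8, 14, 9, 8, 12, 2]


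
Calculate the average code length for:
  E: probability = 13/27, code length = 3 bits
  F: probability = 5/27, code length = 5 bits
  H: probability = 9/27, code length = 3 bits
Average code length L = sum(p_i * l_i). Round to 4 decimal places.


Weighted contributions p_i * l_i:
  E: (13/27) * 3 = 39/27
  F: (5/27) * 5 = 25/27
  H: (9/27) * 3 = 27/27
Sum = (39 + 25 + 27)/27 = 91/27

L = 91/27 = 3.3704 bits/symbol


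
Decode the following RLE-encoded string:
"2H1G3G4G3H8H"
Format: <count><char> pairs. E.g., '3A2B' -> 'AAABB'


Expanding each <count><char> pair:
  2H -> 'HH'
  1G -> 'G'
  3G -> 'GGG'
  4G -> 'GGGG'
  3H -> 'HHH'
  8H -> 'HHHHHHHH'

Decoded = HHGGGGGGGGHHHHHHHHHHH


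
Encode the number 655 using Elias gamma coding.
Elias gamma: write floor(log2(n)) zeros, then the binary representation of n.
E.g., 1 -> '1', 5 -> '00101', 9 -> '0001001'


num_bits = floor(log2(655)) + 1 = 10
leading_zeros = num_bits - 1 = 9
binary(655) = 1010001111

Elias gamma(655) = '000000000' + '1010001111' = 0000000001010001111 (19 bits)


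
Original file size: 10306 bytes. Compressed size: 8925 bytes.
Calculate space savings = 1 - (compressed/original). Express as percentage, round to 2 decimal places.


ratio = compressed/original = 8925/10306 = 0.866
savings = 1 - ratio = 1 - 0.866 = 0.134
as a percentage: 0.134 * 100 = 13.4%

Space savings = 1 - 8925/10306 = 13.4%


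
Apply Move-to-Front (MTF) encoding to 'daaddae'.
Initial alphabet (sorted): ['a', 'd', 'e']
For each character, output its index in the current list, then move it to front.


MTF encoding:
'd': index 1 in ['a', 'd', 'e'] -> ['d', 'a', 'e']
'a': index 1 in ['d', 'a', 'e'] -> ['a', 'd', 'e']
'a': index 0 in ['a', 'd', 'e'] -> ['a', 'd', 'e']
'd': index 1 in ['a', 'd', 'e'] -> ['d', 'a', 'e']
'd': index 0 in ['d', 'a', 'e'] -> ['d', 'a', 'e']
'a': index 1 in ['d', 'a', 'e'] -> ['a', 'd', 'e']
'e': index 2 in ['a', 'd', 'e'] -> ['e', 'a', 'd']


Output: [1, 1, 0, 1, 0, 1, 2]


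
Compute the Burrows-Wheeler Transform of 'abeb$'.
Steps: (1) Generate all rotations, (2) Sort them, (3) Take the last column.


Rotations (sorted):
  0: $abeb -> last char: b
  1: abeb$ -> last char: $
  2: b$abe -> last char: e
  3: beb$a -> last char: a
  4: eb$ab -> last char: b


BWT = b$eab


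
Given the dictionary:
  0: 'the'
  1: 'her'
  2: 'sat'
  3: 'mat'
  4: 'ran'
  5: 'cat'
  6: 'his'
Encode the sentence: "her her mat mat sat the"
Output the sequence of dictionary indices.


Look up each word in the dictionary:
  'her' -> 1
  'her' -> 1
  'mat' -> 3
  'mat' -> 3
  'sat' -> 2
  'the' -> 0

Encoded: [1, 1, 3, 3, 2, 0]


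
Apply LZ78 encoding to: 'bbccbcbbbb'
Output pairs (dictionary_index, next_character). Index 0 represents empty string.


LZ78 encoding steps:
Dictionary: {0: ''}
Step 1: w='' (idx 0), next='b' -> output (0, 'b'), add 'b' as idx 1
Step 2: w='b' (idx 1), next='c' -> output (1, 'c'), add 'bc' as idx 2
Step 3: w='' (idx 0), next='c' -> output (0, 'c'), add 'c' as idx 3
Step 4: w='bc' (idx 2), next='b' -> output (2, 'b'), add 'bcb' as idx 4
Step 5: w='b' (idx 1), next='b' -> output (1, 'b'), add 'bb' as idx 5
Step 6: w='b' (idx 1), end of input -> output (1, '')


Encoded: [(0, 'b'), (1, 'c'), (0, 'c'), (2, 'b'), (1, 'b'), (1, '')]


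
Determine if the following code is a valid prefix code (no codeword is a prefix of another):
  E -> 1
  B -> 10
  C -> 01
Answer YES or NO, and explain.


Checking each pair (does one codeword prefix another?):
  E='1' vs B='10': prefix -- VIOLATION

NO -- this is NOT a valid prefix code. E (1) is a prefix of B (10).


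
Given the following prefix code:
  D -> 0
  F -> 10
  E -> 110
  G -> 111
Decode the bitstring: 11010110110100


Decoding step by step:
Bits 110 -> E
Bits 10 -> F
Bits 110 -> E
Bits 110 -> E
Bits 10 -> F
Bits 0 -> D


Decoded message: EFEEFD


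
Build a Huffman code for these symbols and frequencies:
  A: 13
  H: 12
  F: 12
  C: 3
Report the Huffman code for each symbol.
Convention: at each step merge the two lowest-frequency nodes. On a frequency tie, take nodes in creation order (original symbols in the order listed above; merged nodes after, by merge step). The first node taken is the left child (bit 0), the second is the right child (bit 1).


Huffman tree construction:
Step 1: Merge C(3) + H(12) = 15
Step 2: Merge F(12) + A(13) = 25
Step 3: Merge (C+H)(15) + (F+A)(25) = 40
Read each symbol's code off the tree from the root (left child = 0, right child = 1).

Codes:
  A: 11 (length 2)
  H: 01 (length 2)
  F: 10 (length 2)
  C: 00 (length 2)
Average code length: 80/40 = 2.0000 bits/symbol


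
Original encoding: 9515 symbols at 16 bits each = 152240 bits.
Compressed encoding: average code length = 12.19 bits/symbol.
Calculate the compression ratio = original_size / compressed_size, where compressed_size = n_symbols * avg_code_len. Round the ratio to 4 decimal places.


original_size = n_symbols * orig_bits = 9515 * 16 = 152240 bits
compressed_size = n_symbols * avg_code_len = 9515 * 12.19 = 115987.85 bits
ratio = original_size / compressed_size = 152240 / 115987.85 = 1.3126

Compression ratio = 1.3126


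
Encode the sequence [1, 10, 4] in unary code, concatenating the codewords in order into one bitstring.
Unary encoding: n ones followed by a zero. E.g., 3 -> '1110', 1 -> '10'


Encode each number as n ones followed by a terminating 0:
  1 -> 10 (2 bits)
  10 -> 11111111110 (11 bits)
  4 -> 11110 (5 bits)
Total length = 2 + 11 + 5 = 18 bits.

Unary([1, 10, 4]) = 101111111111011110 (18 bits)


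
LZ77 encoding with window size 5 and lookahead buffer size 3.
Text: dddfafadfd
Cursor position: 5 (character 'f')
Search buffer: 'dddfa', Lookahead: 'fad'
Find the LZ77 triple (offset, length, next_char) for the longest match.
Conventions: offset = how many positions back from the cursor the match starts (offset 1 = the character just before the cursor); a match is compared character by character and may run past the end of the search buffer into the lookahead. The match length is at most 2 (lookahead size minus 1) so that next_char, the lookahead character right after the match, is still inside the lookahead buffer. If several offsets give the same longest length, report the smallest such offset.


Try each offset into the search buffer:
  offset=1 (pos 4, char 'a'): match length 0
  offset=2 (pos 3, char 'f'): match length 2
  offset=3 (pos 2, char 'd'): match length 0
  offset=4 (pos 1, char 'd'): match length 0
  offset=5 (pos 0, char 'd'): match length 0
Longest match has length 2 at offset 2.
next_char = character at position 5 + 2 = 7 -> 'd'

Best match: offset=2, length=2 (matching 'fa' starting at position 3)
LZ77 triple: (2, 2, 'd')


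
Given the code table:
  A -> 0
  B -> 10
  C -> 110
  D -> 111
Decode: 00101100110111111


Decoding:
0 -> A
0 -> A
10 -> B
110 -> C
0 -> A
110 -> C
111 -> D
111 -> D


Result: AABCACDD


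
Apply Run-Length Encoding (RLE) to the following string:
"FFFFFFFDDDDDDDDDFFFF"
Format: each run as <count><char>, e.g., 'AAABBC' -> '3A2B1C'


Scanning runs left to right:
  i=0: run of 'F' x 7 -> '7F'
  i=7: run of 'D' x 9 -> '9D'
  i=16: run of 'F' x 4 -> '4F'

RLE = 7F9D4F


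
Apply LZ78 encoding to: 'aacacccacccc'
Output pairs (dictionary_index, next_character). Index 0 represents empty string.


LZ78 encoding steps:
Dictionary: {0: ''}
Step 1: w='' (idx 0), next='a' -> output (0, 'a'), add 'a' as idx 1
Step 2: w='a' (idx 1), next='c' -> output (1, 'c'), add 'ac' as idx 2
Step 3: w='ac' (idx 2), next='c' -> output (2, 'c'), add 'acc' as idx 3
Step 4: w='' (idx 0), next='c' -> output (0, 'c'), add 'c' as idx 4
Step 5: w='acc' (idx 3), next='c' -> output (3, 'c'), add 'accc' as idx 5
Step 6: w='c' (idx 4), end of input -> output (4, '')


Encoded: [(0, 'a'), (1, 'c'), (2, 'c'), (0, 'c'), (3, 'c'), (4, '')]


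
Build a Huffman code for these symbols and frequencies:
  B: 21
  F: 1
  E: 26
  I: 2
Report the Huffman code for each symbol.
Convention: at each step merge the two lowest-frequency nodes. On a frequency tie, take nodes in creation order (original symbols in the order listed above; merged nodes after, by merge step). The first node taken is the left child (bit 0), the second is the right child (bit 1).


Huffman tree construction:
Step 1: Merge F(1) + I(2) = 3
Step 2: Merge (F+I)(3) + B(21) = 24
Step 3: Merge ((F+I)+B)(24) + E(26) = 50
Read each symbol's code off the tree from the root (left child = 0, right child = 1).

Codes:
  B: 01 (length 2)
  F: 000 (length 3)
  E: 1 (length 1)
  I: 001 (length 3)
Average code length: 77/50 = 1.5400 bits/symbol


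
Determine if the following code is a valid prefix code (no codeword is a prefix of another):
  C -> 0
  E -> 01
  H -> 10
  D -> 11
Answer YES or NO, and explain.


Checking each pair (does one codeword prefix another?):
  C='0' vs E='01': prefix -- VIOLATION

NO -- this is NOT a valid prefix code. C (0) is a prefix of E (01).


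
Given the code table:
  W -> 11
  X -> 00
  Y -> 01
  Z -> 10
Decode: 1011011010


Decoding:
10 -> Z
11 -> W
01 -> Y
10 -> Z
10 -> Z


Result: ZWYZZ


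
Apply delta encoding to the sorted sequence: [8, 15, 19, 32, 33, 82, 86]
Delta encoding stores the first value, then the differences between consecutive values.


First value: 8
Deltas:
  15 - 8 = 7
  19 - 15 = 4
  32 - 19 = 13
  33 - 32 = 1
  82 - 33 = 49
  86 - 82 = 4


Delta encoded: [8, 7, 4, 13, 1, 49, 4]


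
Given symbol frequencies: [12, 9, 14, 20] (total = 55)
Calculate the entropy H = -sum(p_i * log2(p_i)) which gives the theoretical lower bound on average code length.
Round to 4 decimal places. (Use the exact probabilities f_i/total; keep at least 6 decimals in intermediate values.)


Per-symbol terms -p_i * log2(p_i) with p_i = f_i/55:
  p = 12/55 = 0.218182: log2(p) = -2.196397, -p*log2(p) = 0.479214
  p = 9/55 = 0.163636: log2(p) = -2.611435, -p*log2(p) = 0.427326
  p = 14/55 = 0.254545: log2(p) = -1.974005, -p*log2(p) = 0.502474
  p = 20/55 = 0.363636: log2(p) = -1.459432, -p*log2(p) = 0.530702
H = 0.479214 + 0.427326 + 0.502474 + 0.530702 = 1.939716

H = 1.9397 bits/symbol


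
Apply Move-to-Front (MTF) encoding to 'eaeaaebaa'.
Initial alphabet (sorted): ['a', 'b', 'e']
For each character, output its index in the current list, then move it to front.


MTF encoding:
'e': index 2 in ['a', 'b', 'e'] -> ['e', 'a', 'b']
'a': index 1 in ['e', 'a', 'b'] -> ['a', 'e', 'b']
'e': index 1 in ['a', 'e', 'b'] -> ['e', 'a', 'b']
'a': index 1 in ['e', 'a', 'b'] -> ['a', 'e', 'b']
'a': index 0 in ['a', 'e', 'b'] -> ['a', 'e', 'b']
'e': index 1 in ['a', 'e', 'b'] -> ['e', 'a', 'b']
'b': index 2 in ['e', 'a', 'b'] -> ['b', 'e', 'a']
'a': index 2 in ['b', 'e', 'a'] -> ['a', 'b', 'e']
'a': index 0 in ['a', 'b', 'e'] -> ['a', 'b', 'e']


Output: [2, 1, 1, 1, 0, 1, 2, 2, 0]


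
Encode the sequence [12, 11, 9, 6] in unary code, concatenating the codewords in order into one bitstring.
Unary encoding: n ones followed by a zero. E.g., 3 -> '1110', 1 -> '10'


Encode each number as n ones followed by a terminating 0:
  12 -> 1111111111110 (13 bits)
  11 -> 111111111110 (12 bits)
  9 -> 1111111110 (10 bits)
  6 -> 1111110 (7 bits)
Total length = 13 + 12 + 10 + 7 = 42 bits.

Unary([12, 11, 9, 6]) = 111111111111011111111111011111111101111110 (42 bits)


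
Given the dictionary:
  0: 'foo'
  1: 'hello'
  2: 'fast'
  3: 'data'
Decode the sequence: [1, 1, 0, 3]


Look up each index in the dictionary:
  1 -> 'hello'
  1 -> 'hello'
  0 -> 'foo'
  3 -> 'data'

Decoded: "hello hello foo data"


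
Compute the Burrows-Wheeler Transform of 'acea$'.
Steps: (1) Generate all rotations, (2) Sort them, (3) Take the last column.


Rotations (sorted):
  0: $acea -> last char: a
  1: a$ace -> last char: e
  2: acea$ -> last char: $
  3: cea$a -> last char: a
  4: ea$ac -> last char: c


BWT = ae$ac


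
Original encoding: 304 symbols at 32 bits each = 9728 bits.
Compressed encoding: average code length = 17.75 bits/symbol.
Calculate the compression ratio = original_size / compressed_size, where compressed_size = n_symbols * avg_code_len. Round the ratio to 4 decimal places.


original_size = n_symbols * orig_bits = 304 * 32 = 9728 bits
compressed_size = n_symbols * avg_code_len = 304 * 17.75 = 5396.0 bits
ratio = original_size / compressed_size = 9728 / 5396.0 = 1.8028

Compression ratio = 1.8028


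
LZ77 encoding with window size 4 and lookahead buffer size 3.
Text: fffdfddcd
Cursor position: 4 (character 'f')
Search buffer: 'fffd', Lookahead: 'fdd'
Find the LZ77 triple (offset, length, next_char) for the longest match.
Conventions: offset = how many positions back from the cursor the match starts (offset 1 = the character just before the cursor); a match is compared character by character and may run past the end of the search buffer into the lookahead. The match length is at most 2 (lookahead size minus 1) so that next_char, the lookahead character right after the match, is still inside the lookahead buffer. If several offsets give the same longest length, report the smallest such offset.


Try each offset into the search buffer:
  offset=1 (pos 3, char 'd'): match length 0
  offset=2 (pos 2, char 'f'): match length 2
  offset=3 (pos 1, char 'f'): match length 1
  offset=4 (pos 0, char 'f'): match length 1
Longest match has length 2 at offset 2.
next_char = character at position 4 + 2 = 6 -> 'd'

Best match: offset=2, length=2 (matching 'fd' starting at position 2)
LZ77 triple: (2, 2, 'd')


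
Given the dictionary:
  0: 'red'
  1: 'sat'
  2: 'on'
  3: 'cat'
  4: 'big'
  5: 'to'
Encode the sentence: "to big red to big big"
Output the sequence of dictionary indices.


Look up each word in the dictionary:
  'to' -> 5
  'big' -> 4
  'red' -> 0
  'to' -> 5
  'big' -> 4
  'big' -> 4

Encoded: [5, 4, 0, 5, 4, 4]


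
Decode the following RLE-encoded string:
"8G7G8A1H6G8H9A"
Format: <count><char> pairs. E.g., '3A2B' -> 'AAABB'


Expanding each <count><char> pair:
  8G -> 'GGGGGGGG'
  7G -> 'GGGGGGG'
  8A -> 'AAAAAAAA'
  1H -> 'H'
  6G -> 'GGGGGG'
  8H -> 'HHHHHHHH'
  9A -> 'AAAAAAAAA'

Decoded = GGGGGGGGGGGGGGGAAAAAAAAHGGGGGGHHHHHHHHAAAAAAAAA


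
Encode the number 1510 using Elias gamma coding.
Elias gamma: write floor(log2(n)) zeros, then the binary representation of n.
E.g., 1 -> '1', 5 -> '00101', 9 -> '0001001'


num_bits = floor(log2(1510)) + 1 = 11
leading_zeros = num_bits - 1 = 10
binary(1510) = 10111100110

Elias gamma(1510) = '0000000000' + '10111100110' = 000000000010111100110 (21 bits)


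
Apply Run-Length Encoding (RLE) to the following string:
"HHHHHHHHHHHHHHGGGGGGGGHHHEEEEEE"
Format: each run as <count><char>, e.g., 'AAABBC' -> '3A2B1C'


Scanning runs left to right:
  i=0: run of 'H' x 14 -> '14H'
  i=14: run of 'G' x 8 -> '8G'
  i=22: run of 'H' x 3 -> '3H'
  i=25: run of 'E' x 6 -> '6E'

RLE = 14H8G3H6E


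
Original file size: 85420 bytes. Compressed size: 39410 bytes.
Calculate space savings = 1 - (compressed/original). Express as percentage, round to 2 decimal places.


ratio = compressed/original = 39410/85420 = 0.461367
savings = 1 - ratio = 1 - 0.461367 = 0.538633
as a percentage: 0.538633 * 100 = 53.86%

Space savings = 1 - 39410/85420 = 53.86%


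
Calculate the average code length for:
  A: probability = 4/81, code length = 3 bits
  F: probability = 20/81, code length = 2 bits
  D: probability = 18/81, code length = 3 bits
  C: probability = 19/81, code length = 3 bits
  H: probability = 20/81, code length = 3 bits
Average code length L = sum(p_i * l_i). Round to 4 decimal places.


Weighted contributions p_i * l_i:
  A: (4/81) * 3 = 12/81
  F: (20/81) * 2 = 40/81
  D: (18/81) * 3 = 54/81
  C: (19/81) * 3 = 57/81
  H: (20/81) * 3 = 60/81
Sum = (12 + 40 + 54 + 57 + 60)/81 = 223/81

L = 223/81 = 2.7531 bits/symbol


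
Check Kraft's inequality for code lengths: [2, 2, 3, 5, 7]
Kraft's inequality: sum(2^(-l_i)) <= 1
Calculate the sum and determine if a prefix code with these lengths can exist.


Sum = 2^(-2) + 2^(-2) + 2^(-3) + 2^(-5) + 2^(-7)
    = 0.25 + 0.25 + 0.125 + 0.03125 + 0.0078125
    = 85/128 = 0.6640625
Since 0.6640625 <= 1, Kraft's inequality IS satisfied.
A prefix code with these lengths CAN exist.

Kraft sum = 0.6640625. Satisfied.


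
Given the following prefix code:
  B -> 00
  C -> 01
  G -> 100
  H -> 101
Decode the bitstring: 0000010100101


Decoding step by step:
Bits 00 -> B
Bits 00 -> B
Bits 01 -> C
Bits 01 -> C
Bits 00 -> B
Bits 101 -> H


Decoded message: BBCCBH


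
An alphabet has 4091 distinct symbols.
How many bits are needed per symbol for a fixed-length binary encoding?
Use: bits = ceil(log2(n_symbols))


log2(4091) = 11.9982
Bracket: 2^11 = 2048 < 4091 <= 2^12 = 4096
So ceil(log2(4091)) = 12

bits = ceil(log2(4091)) = ceil(11.9982) = 12 bits


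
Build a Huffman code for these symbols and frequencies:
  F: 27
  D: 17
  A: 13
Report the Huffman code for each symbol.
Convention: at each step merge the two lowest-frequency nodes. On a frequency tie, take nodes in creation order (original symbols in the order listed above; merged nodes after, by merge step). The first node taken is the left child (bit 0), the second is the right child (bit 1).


Huffman tree construction:
Step 1: Merge A(13) + D(17) = 30
Step 2: Merge F(27) + (A+D)(30) = 57
Read each symbol's code off the tree from the root (left child = 0, right child = 1).

Codes:
  F: 0 (length 1)
  D: 11 (length 2)
  A: 10 (length 2)
Average code length: 87/57 = 1.5263 bits/symbol


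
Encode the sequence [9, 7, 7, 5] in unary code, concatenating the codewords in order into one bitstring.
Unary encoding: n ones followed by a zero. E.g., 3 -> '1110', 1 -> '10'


Encode each number as n ones followed by a terminating 0:
  9 -> 1111111110 (10 bits)
  7 -> 11111110 (8 bits)
  7 -> 11111110 (8 bits)
  5 -> 111110 (6 bits)
Total length = 10 + 8 + 8 + 6 = 32 bits.

Unary([9, 7, 7, 5]) = 11111111101111111011111110111110 (32 bits)


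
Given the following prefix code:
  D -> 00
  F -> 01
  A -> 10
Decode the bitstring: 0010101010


Decoding step by step:
Bits 00 -> D
Bits 10 -> A
Bits 10 -> A
Bits 10 -> A
Bits 10 -> A


Decoded message: DAAAA


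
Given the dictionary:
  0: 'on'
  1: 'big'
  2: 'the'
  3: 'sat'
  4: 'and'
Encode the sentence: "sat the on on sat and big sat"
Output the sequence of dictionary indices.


Look up each word in the dictionary:
  'sat' -> 3
  'the' -> 2
  'on' -> 0
  'on' -> 0
  'sat' -> 3
  'and' -> 4
  'big' -> 1
  'sat' -> 3

Encoded: [3, 2, 0, 0, 3, 4, 1, 3]


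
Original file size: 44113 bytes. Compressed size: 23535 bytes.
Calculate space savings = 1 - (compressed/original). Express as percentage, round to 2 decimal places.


ratio = compressed/original = 23535/44113 = 0.533516
savings = 1 - ratio = 1 - 0.533516 = 0.466484
as a percentage: 0.466484 * 100 = 46.65%

Space savings = 1 - 23535/44113 = 46.65%


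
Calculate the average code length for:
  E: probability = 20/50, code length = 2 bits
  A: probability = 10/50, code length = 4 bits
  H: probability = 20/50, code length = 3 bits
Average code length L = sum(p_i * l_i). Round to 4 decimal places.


Weighted contributions p_i * l_i:
  E: (20/50) * 2 = 40/50
  A: (10/50) * 4 = 40/50
  H: (20/50) * 3 = 60/50
Sum = (40 + 40 + 60)/50 = 140/50

L = 140/50 = 2.8000 bits/symbol
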